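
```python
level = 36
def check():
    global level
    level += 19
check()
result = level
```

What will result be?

Step 1: level = 36 globally.
Step 2: check() modifies global level: level += 19 = 55.
Step 3: result = 55

The answer is 55.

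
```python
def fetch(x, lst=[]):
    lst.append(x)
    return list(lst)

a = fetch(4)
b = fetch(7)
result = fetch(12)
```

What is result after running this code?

Step 1: Default list is shared. list() creates copies for return values.
Step 2: Internal list grows: [4] -> [4, 7] -> [4, 7, 12].
Step 3: result = [4, 7, 12]

The answer is [4, 7, 12].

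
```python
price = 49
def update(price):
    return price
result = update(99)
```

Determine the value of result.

Step 1: Global price = 49.
Step 2: update(99) takes parameter price = 99, which shadows the global.
Step 3: result = 99

The answer is 99.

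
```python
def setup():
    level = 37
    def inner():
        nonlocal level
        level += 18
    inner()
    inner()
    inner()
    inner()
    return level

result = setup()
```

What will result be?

Step 1: level starts at 37.
Step 2: inner() is called 4 times, each adding 18.
Step 3: level = 37 + 18 * 4 = 109

The answer is 109.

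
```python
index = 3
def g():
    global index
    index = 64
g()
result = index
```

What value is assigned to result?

Step 1: index = 3 globally.
Step 2: g() declares global index and sets it to 64.
Step 3: After g(), global index = 64. result = 64

The answer is 64.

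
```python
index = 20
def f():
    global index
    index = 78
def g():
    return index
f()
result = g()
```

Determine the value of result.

Step 1: index = 20.
Step 2: f() sets global index = 78.
Step 3: g() reads global index = 78. result = 78

The answer is 78.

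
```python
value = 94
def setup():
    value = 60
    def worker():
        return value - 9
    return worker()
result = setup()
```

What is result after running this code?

Step 1: setup() shadows global value with value = 60.
Step 2: worker() finds value = 60 in enclosing scope, computes 60 - 9 = 51.
Step 3: result = 51

The answer is 51.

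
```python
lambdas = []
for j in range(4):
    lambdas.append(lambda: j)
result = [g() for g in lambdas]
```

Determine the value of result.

Step 1: All 4 lambdas share the same variable j.
Step 2: After the loop, j = 3.
Step 3: Each call returns 3. result = [3, 3, 3, 3]

The answer is [3, 3, 3, 3].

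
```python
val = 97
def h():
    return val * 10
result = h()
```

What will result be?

Step 1: val = 97 is defined globally.
Step 2: h() looks up val from global scope = 97, then computes 97 * 10 = 970.
Step 3: result = 970

The answer is 970.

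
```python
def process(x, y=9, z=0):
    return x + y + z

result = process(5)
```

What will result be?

Step 1: process(5) uses defaults y = 9, z = 0.
Step 2: Returns 5 + 9 + 0 = 14.
Step 3: result = 14

The answer is 14.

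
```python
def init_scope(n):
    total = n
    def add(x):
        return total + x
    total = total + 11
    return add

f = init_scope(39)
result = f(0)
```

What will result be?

Step 1: init_scope(39) sets total = 39, then total = 39 + 11 = 50.
Step 2: Closures capture by reference, so add sees total = 50.
Step 3: f(0) returns 50 + 0 = 50

The answer is 50.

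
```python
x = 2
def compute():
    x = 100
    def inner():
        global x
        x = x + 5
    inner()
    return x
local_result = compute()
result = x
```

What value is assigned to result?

Step 1: Global x = 2. compute() creates local x = 100.
Step 2: inner() declares global x and adds 5: global x = 2 + 5 = 7.
Step 3: compute() returns its local x = 100 (unaffected by inner).
Step 4: result = global x = 7

The answer is 7.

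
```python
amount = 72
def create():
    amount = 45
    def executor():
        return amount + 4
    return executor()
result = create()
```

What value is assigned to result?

Step 1: create() shadows global amount with amount = 45.
Step 2: executor() finds amount = 45 in enclosing scope, computes 45 + 4 = 49.
Step 3: result = 49

The answer is 49.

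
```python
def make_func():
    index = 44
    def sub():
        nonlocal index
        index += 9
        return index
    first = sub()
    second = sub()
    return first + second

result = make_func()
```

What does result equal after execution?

Step 1: index starts at 44.
Step 2: First call: index = 44 + 9 = 53, returns 53.
Step 3: Second call: index = 53 + 9 = 62, returns 62.
Step 4: result = 53 + 62 = 115

The answer is 115.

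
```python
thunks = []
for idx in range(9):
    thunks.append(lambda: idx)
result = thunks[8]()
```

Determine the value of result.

Step 1: The loop creates 9 lambdas, all referencing the same variable idx.
Step 2: After the loop, idx = 8 (final value).
Step 3: thunks[8]() looks up idx at call time and finds 8. This is the late binding gotcha. result = 8

The answer is 8.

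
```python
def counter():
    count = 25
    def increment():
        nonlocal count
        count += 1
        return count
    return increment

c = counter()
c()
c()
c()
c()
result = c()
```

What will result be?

Step 1: counter() creates closure with count = 25.
Step 2: Each c() call increments count via nonlocal. After 5 calls: 25 + 5 = 30.
Step 3: result = 30

The answer is 30.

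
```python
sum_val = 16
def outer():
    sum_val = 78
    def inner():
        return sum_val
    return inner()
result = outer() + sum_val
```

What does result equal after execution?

Step 1: Global sum_val = 16. outer() shadows with sum_val = 78.
Step 2: inner() returns enclosing sum_val = 78. outer() = 78.
Step 3: result = 78 + global sum_val (16) = 94

The answer is 94.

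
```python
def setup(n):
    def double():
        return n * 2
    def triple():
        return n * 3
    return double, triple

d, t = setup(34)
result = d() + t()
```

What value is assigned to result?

Step 1: Both closures capture the same n = 34.
Step 2: d() = 34 * 2 = 68, t() = 34 * 3 = 102.
Step 3: result = 68 + 102 = 170

The answer is 170.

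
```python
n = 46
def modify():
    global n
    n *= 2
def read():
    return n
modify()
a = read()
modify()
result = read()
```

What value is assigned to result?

Step 1: n = 46.
Step 2: First modify(): n = 46 * 2 = 92.
Step 3: Second modify(): n = 92 * 2 = 184.
Step 4: read() returns 184

The answer is 184.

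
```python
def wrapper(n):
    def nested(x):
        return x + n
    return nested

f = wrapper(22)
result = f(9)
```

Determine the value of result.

Step 1: wrapper(22) creates a closure that captures n = 22.
Step 2: f(9) calls the closure with x = 9, returning 9 + 22 = 31.
Step 3: result = 31

The answer is 31.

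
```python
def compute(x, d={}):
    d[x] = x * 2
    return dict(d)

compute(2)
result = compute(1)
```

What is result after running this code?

Step 1: Mutable default dict is shared across calls.
Step 2: First call adds 2: 4. Second call adds 1: 2.
Step 3: result = {2: 4, 1: 2}

The answer is {2: 4, 1: 2}.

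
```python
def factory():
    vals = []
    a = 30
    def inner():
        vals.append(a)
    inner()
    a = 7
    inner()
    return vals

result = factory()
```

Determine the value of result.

Step 1: a = 30. inner() appends current a to vals.
Step 2: First inner(): appends 30. Then a = 7.
Step 3: Second inner(): appends 7 (closure sees updated a). result = [30, 7]

The answer is [30, 7].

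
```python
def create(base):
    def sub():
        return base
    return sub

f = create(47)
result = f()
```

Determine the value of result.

Step 1: create(47) creates closure capturing base = 47.
Step 2: f() returns the captured base = 47.
Step 3: result = 47

The answer is 47.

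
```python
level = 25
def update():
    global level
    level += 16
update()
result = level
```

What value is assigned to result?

Step 1: level = 25 globally.
Step 2: update() modifies global level: level += 16 = 41.
Step 3: result = 41

The answer is 41.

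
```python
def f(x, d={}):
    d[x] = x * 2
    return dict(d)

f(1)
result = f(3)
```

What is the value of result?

Step 1: Mutable default dict is shared across calls.
Step 2: First call adds 1: 2. Second call adds 3: 6.
Step 3: result = {1: 2, 3: 6}

The answer is {1: 2, 3: 6}.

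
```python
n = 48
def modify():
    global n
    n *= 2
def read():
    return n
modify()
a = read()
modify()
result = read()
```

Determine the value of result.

Step 1: n = 48.
Step 2: First modify(): n = 48 * 2 = 96.
Step 3: Second modify(): n = 96 * 2 = 192.
Step 4: read() returns 192

The answer is 192.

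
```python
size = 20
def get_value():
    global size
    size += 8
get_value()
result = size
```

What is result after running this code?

Step 1: size = 20 globally.
Step 2: get_value() modifies global size: size += 8 = 28.
Step 3: result = 28

The answer is 28.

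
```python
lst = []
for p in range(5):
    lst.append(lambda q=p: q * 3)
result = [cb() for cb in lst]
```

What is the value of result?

Step 1: Default arg q=p captures p at each iteration.
Step 2: lst[k] has q defaulting to k, returns k * 3.
Step 3: result = [0, 3, 6, 9, 12]

The answer is [0, 3, 6, 9, 12].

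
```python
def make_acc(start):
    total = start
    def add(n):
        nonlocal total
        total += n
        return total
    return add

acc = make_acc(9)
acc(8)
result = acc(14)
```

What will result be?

Step 1: make_acc(9) creates closure with total = 9.
Step 2: First acc(8): total = 9 + 8 = 17.
Step 3: Second acc(14): total = 17 + 14 = 31. result = 31

The answer is 31.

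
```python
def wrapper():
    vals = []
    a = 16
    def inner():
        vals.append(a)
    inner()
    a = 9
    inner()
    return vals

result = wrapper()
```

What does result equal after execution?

Step 1: a = 16. inner() appends current a to vals.
Step 2: First inner(): appends 16. Then a = 9.
Step 3: Second inner(): appends 9 (closure sees updated a). result = [16, 9]

The answer is [16, 9].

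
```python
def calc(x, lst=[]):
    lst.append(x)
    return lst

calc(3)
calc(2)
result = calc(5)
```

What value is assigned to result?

Step 1: Mutable default argument gotcha! The list [] is created once.
Step 2: Each call appends to the SAME list: [3], [3, 2], [3, 2, 5].
Step 3: result = [3, 2, 5]

The answer is [3, 2, 5].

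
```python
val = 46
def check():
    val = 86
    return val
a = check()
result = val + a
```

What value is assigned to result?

Step 1: Global val = 46. check() returns local val = 86.
Step 2: a = 86. Global val still = 46.
Step 3: result = 46 + 86 = 132

The answer is 132.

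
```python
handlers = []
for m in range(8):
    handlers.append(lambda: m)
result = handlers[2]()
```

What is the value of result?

Step 1: The loop creates 8 lambdas, all referencing the same variable m.
Step 2: After the loop, m = 7 (final value).
Step 3: handlers[2]() looks up m at call time and finds 7. This is the late binding gotcha. result = 7

The answer is 7.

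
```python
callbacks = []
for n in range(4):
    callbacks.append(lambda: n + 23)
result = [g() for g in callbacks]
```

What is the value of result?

Step 1: All lambdas capture n by reference. After the loop, n = 3.
Step 2: Each call returns 3 + 23 = 26.
Step 3: result = [26, 26, 26, 26]

The answer is [26, 26, 26, 26].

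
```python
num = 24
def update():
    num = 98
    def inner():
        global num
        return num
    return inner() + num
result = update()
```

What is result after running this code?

Step 1: Global num = 24. update() shadows with local num = 98.
Step 2: inner() uses global keyword, so inner() returns global num = 24.
Step 3: update() returns 24 + 98 = 122

The answer is 122.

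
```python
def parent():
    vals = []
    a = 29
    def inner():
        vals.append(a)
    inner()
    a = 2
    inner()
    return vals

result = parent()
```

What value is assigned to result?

Step 1: a = 29. inner() appends current a to vals.
Step 2: First inner(): appends 29. Then a = 2.
Step 3: Second inner(): appends 2 (closure sees updated a). result = [29, 2]

The answer is [29, 2].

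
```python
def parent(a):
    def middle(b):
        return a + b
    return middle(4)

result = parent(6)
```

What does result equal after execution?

Step 1: parent(6) passes a = 6.
Step 2: middle(4) has b = 4, reads a = 6 from enclosing.
Step 3: result = 6 + 4 = 10

The answer is 10.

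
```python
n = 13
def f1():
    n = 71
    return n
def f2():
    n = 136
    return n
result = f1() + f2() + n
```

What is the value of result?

Step 1: Each function shadows global n with its own local.
Step 2: f1() returns 71, f2() returns 136.
Step 3: Global n = 13 is unchanged. result = 71 + 136 + 13 = 220

The answer is 220.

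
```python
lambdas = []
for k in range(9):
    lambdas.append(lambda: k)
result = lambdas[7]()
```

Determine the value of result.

Step 1: The loop creates 9 lambdas, all referencing the same variable k.
Step 2: After the loop, k = 8 (final value).
Step 3: lambdas[7]() looks up k at call time and finds 8. This is the late binding gotcha. result = 8

The answer is 8.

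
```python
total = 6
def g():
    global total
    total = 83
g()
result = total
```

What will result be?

Step 1: total = 6 globally.
Step 2: g() declares global total and sets it to 83.
Step 3: After g(), global total = 83. result = 83

The answer is 83.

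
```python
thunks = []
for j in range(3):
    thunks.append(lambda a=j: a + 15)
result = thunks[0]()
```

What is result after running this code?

Step 1: Default argument a=j captures j's value at definition time.
Step 2: thunks[0] was defined when j = 0, so a defaults to 0.
Step 3: result = 0 + 15 = 15 (default arg fixes the late binding issue)

The answer is 15.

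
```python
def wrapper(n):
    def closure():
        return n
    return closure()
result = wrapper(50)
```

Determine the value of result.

Step 1: wrapper(50) binds parameter n = 50.
Step 2: closure() looks up n in enclosing scope and finds the parameter n = 50.
Step 3: result = 50

The answer is 50.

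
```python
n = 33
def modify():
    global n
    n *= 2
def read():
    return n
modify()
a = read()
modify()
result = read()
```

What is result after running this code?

Step 1: n = 33.
Step 2: First modify(): n = 33 * 2 = 66.
Step 3: Second modify(): n = 66 * 2 = 132.
Step 4: read() returns 132

The answer is 132.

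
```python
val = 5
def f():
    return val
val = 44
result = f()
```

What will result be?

Step 1: val is first set to 5, then reassigned to 44.
Step 2: f() is called after the reassignment, so it looks up the current global val = 44.
Step 3: result = 44

The answer is 44.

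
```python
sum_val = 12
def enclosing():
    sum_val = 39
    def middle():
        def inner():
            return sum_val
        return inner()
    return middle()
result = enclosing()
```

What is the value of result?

Step 1: enclosing() defines sum_val = 39. middle() and inner() have no local sum_val.
Step 2: inner() checks local (none), enclosing middle() (none), enclosing enclosing() and finds sum_val = 39.
Step 3: result = 39

The answer is 39.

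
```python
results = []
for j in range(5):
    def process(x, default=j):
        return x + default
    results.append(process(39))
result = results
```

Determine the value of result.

Step 1: Default argument default=j is evaluated at function definition time.
Step 2: Each iteration creates process with default = current j value.
Step 3: process(39) returns 39 + default. results = [39, 40, 41, 42, 43]

The answer is [39, 40, 41, 42, 43].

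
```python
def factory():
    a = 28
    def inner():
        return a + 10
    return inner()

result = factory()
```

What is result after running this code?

Step 1: factory() defines a = 28.
Step 2: inner() reads a = 28 from enclosing scope, returns 28 + 10 = 38.
Step 3: result = 38

The answer is 38.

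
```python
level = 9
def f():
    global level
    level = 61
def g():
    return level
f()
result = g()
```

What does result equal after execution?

Step 1: level = 9.
Step 2: f() sets global level = 61.
Step 3: g() reads global level = 61. result = 61

The answer is 61.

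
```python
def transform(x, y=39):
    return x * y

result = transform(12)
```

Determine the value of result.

Step 1: transform(12) uses default y = 39.
Step 2: Returns 12 * 39 = 468.
Step 3: result = 468

The answer is 468.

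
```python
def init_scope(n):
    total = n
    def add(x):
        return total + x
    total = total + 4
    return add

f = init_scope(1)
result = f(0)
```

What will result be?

Step 1: init_scope(1) sets total = 1, then total = 1 + 4 = 5.
Step 2: Closures capture by reference, so add sees total = 5.
Step 3: f(0) returns 5 + 0 = 5

The answer is 5.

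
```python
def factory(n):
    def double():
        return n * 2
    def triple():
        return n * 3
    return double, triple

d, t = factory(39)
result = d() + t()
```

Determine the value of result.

Step 1: Both closures capture the same n = 39.
Step 2: d() = 39 * 2 = 78, t() = 39 * 3 = 117.
Step 3: result = 78 + 117 = 195

The answer is 195.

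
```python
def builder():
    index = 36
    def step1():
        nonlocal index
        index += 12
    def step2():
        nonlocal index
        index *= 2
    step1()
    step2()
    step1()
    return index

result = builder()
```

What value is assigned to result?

Step 1: index = 36.
Step 2: step1(): index = 36 + 12 = 48.
Step 3: step2(): index = 48 * 2 = 96.
Step 4: step1(): index = 96 + 12 = 108. result = 108

The answer is 108.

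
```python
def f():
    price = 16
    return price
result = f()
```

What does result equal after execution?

Step 1: f() defines price = 16 in its local scope.
Step 2: return price finds the local variable price = 16.
Step 3: result = 16

The answer is 16.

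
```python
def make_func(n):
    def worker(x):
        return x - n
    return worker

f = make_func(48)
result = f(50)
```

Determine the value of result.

Step 1: make_func(48) creates a closure capturing n = 48.
Step 2: f(50) computes 50 - 48 = 2.
Step 3: result = 2

The answer is 2.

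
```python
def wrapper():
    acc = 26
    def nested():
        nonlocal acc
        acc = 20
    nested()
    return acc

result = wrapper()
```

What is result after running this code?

Step 1: wrapper() sets acc = 26.
Step 2: nested() uses nonlocal to reassign acc = 20.
Step 3: result = 20

The answer is 20.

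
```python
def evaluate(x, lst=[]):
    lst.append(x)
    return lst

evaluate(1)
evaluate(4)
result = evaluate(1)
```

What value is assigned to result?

Step 1: Mutable default argument gotcha! The list [] is created once.
Step 2: Each call appends to the SAME list: [1], [1, 4], [1, 4, 1].
Step 3: result = [1, 4, 1]

The answer is [1, 4, 1].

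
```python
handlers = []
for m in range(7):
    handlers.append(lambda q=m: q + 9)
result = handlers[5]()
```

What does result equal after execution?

Step 1: Default argument q=m captures m's value at definition time.
Step 2: handlers[5] was defined when m = 5, so q defaults to 5.
Step 3: result = 5 + 9 = 14 (default arg fixes the late binding issue)

The answer is 14.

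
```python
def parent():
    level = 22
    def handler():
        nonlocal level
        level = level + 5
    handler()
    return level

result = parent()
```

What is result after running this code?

Step 1: parent() sets level = 22.
Step 2: handler() uses nonlocal to modify level in parent's scope: level = 22 + 5 = 27.
Step 3: parent() returns the modified level = 27

The answer is 27.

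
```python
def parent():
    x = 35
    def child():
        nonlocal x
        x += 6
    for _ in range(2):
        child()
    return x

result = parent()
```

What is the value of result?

Step 1: x = 35.
Step 2: child() is called 2 times in a loop, each adding 6 via nonlocal.
Step 3: x = 35 + 6 * 2 = 47

The answer is 47.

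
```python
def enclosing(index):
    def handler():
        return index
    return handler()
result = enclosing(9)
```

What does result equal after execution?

Step 1: enclosing(9) binds parameter index = 9.
Step 2: handler() looks up index in enclosing scope and finds the parameter index = 9.
Step 3: result = 9

The answer is 9.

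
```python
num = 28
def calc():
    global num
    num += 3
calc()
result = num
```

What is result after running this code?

Step 1: num = 28 globally.
Step 2: calc() modifies global num: num += 3 = 31.
Step 3: result = 31

The answer is 31.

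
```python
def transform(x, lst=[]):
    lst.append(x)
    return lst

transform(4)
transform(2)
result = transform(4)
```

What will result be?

Step 1: Mutable default argument gotcha! The list [] is created once.
Step 2: Each call appends to the SAME list: [4], [4, 2], [4, 2, 4].
Step 3: result = [4, 2, 4]

The answer is [4, 2, 4].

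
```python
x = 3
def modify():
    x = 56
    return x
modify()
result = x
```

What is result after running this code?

Step 1: Global x = 3.
Step 2: modify() creates local x = 56 (shadow, not modification).
Step 3: After modify() returns, global x is unchanged. result = 3

The answer is 3.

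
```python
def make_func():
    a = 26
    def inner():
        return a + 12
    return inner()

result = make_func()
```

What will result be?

Step 1: make_func() defines a = 26.
Step 2: inner() reads a = 26 from enclosing scope, returns 26 + 12 = 38.
Step 3: result = 38

The answer is 38.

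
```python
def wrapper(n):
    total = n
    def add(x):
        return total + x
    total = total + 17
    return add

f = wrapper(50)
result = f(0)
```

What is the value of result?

Step 1: wrapper(50) sets total = 50, then total = 50 + 17 = 67.
Step 2: Closures capture by reference, so add sees total = 67.
Step 3: f(0) returns 67 + 0 = 67

The answer is 67.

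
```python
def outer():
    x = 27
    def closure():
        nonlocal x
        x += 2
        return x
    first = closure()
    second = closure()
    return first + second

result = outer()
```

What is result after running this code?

Step 1: x starts at 27.
Step 2: First call: x = 27 + 2 = 29, returns 29.
Step 3: Second call: x = 29 + 2 = 31, returns 31.
Step 4: result = 29 + 31 = 60

The answer is 60.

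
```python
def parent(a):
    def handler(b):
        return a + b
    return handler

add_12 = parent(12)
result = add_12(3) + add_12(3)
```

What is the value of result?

Step 1: add_12 captures a = 12.
Step 2: add_12(3) = 12 + 3 = 15, called twice.
Step 3: result = 15 + 15 = 30

The answer is 30.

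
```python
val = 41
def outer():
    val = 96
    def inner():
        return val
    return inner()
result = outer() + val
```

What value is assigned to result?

Step 1: Global val = 41. outer() shadows with val = 96.
Step 2: inner() returns enclosing val = 96. outer() = 96.
Step 3: result = 96 + global val (41) = 137

The answer is 137.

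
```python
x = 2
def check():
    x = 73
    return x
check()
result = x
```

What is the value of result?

Step 1: Global x = 2.
Step 2: check() creates local x = 73 (shadow, not modification).
Step 3: After check() returns, global x is unchanged. result = 2

The answer is 2.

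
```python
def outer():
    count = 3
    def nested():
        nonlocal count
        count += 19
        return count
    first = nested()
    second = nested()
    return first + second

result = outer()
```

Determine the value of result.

Step 1: count starts at 3.
Step 2: First call: count = 3 + 19 = 22, returns 22.
Step 3: Second call: count = 22 + 19 = 41, returns 41.
Step 4: result = 22 + 41 = 63

The answer is 63.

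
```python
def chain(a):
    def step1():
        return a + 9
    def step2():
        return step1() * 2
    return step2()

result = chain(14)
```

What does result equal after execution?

Step 1: chain(14) captures a = 14.
Step 2: step2() calls step1() which returns 14 + 9 = 23.
Step 3: step2() returns 23 * 2 = 46

The answer is 46.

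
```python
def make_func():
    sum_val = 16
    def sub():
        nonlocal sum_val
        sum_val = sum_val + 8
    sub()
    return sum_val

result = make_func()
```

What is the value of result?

Step 1: make_func() sets sum_val = 16.
Step 2: sub() uses nonlocal to modify sum_val in make_func's scope: sum_val = 16 + 8 = 24.
Step 3: make_func() returns the modified sum_val = 24

The answer is 24.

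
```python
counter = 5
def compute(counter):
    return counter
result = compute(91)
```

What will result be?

Step 1: Global counter = 5.
Step 2: compute(91) takes parameter counter = 91, which shadows the global.
Step 3: result = 91

The answer is 91.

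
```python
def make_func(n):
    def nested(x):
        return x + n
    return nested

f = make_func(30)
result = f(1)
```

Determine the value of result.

Step 1: make_func(30) creates a closure that captures n = 30.
Step 2: f(1) calls the closure with x = 1, returning 1 + 30 = 31.
Step 3: result = 31

The answer is 31.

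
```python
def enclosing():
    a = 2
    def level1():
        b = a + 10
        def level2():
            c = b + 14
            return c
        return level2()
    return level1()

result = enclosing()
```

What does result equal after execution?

Step 1: a = 2. b = a + 10 = 12.
Step 2: c = b + 14 = 12 + 14 = 26.
Step 3: result = 26

The answer is 26.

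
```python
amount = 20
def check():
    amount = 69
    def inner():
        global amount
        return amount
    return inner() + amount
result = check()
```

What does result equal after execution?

Step 1: Global amount = 20. check() shadows with local amount = 69.
Step 2: inner() uses global keyword, so inner() returns global amount = 20.
Step 3: check() returns 20 + 69 = 89

The answer is 89.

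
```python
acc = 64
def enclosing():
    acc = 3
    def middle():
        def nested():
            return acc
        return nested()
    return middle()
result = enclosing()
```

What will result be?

Step 1: enclosing() defines acc = 3. middle() and nested() have no local acc.
Step 2: nested() checks local (none), enclosing middle() (none), enclosing enclosing() and finds acc = 3.
Step 3: result = 3

The answer is 3.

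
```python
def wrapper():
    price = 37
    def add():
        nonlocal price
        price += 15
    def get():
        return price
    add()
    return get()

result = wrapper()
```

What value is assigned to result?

Step 1: price = 37. add() modifies it via nonlocal, get() reads it.
Step 2: add() makes price = 37 + 15 = 52.
Step 3: get() returns 52. result = 52

The answer is 52.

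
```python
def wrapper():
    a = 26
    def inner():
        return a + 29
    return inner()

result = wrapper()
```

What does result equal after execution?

Step 1: wrapper() defines a = 26.
Step 2: inner() reads a = 26 from enclosing scope, returns 26 + 29 = 55.
Step 3: result = 55

The answer is 55.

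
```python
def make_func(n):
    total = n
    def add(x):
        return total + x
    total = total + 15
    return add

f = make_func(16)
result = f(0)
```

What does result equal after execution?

Step 1: make_func(16) sets total = 16, then total = 16 + 15 = 31.
Step 2: Closures capture by reference, so add sees total = 31.
Step 3: f(0) returns 31 + 0 = 31

The answer is 31.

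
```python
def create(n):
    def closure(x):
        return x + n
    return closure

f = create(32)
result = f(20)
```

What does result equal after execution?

Step 1: create(32) creates a closure that captures n = 32.
Step 2: f(20) calls the closure with x = 20, returning 20 + 32 = 52.
Step 3: result = 52

The answer is 52.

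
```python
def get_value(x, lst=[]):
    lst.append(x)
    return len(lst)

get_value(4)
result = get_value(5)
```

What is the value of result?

Step 1: Mutable default list persists between calls.
Step 2: First call: lst = [4], len = 1. Second call: lst = [4, 5], len = 2.
Step 3: result = 2

The answer is 2.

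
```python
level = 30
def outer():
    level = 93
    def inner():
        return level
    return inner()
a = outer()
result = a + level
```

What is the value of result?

Step 1: outer() has local level = 93. inner() reads from enclosing.
Step 2: outer() returns 93. Global level = 30 unchanged.
Step 3: result = 93 + 30 = 123

The answer is 123.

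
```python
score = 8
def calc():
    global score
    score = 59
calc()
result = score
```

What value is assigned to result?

Step 1: score = 8 globally.
Step 2: calc() declares global score and sets it to 59.
Step 3: After calc(), global score = 59. result = 59

The answer is 59.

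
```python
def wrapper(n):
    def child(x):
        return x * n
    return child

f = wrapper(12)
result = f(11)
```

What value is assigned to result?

Step 1: wrapper(12) creates a closure capturing n = 12.
Step 2: f(11) computes 11 * 12 = 132.
Step 3: result = 132

The answer is 132.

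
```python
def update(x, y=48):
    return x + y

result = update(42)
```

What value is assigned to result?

Step 1: update(42) uses default y = 48.
Step 2: Returns 42 + 48 = 90.
Step 3: result = 90

The answer is 90.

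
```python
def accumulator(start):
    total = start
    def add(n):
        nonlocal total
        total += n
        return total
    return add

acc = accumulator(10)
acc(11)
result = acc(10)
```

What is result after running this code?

Step 1: accumulator(10) creates closure with total = 10.
Step 2: First acc(11): total = 10 + 11 = 21.
Step 3: Second acc(10): total = 21 + 10 = 31. result = 31

The answer is 31.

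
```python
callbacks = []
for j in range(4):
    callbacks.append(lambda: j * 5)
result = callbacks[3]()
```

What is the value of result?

Step 1: All lambdas reference the same variable j (late binding).
Step 2: After the loop, j = 3. Every lambda returns j * 5.
Step 3: callbacks[3]() = 3 * 5 = 15

The answer is 15.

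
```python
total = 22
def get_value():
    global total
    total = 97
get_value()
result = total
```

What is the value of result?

Step 1: total = 22 globally.
Step 2: get_value() declares global total and sets it to 97.
Step 3: After get_value(), global total = 97. result = 97

The answer is 97.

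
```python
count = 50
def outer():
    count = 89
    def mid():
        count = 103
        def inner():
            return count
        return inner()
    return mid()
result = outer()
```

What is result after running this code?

Step 1: Three levels of shadowing: global 50, outer 89, mid 103.
Step 2: inner() finds count = 103 in enclosing mid() scope.
Step 3: result = 103

The answer is 103.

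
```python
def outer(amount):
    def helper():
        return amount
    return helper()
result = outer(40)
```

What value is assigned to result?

Step 1: outer(40) binds parameter amount = 40.
Step 2: helper() looks up amount in enclosing scope and finds the parameter amount = 40.
Step 3: result = 40

The answer is 40.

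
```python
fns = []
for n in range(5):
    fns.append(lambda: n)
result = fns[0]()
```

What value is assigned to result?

Step 1: The loop creates 5 lambdas, all referencing the same variable n.
Step 2: After the loop, n = 4 (final value).
Step 3: fns[0]() looks up n at call time and finds 4. This is the late binding gotcha. result = 4

The answer is 4.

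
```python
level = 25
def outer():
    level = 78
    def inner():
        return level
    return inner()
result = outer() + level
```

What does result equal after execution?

Step 1: Global level = 25. outer() shadows with level = 78.
Step 2: inner() returns enclosing level = 78. outer() = 78.
Step 3: result = 78 + global level (25) = 103

The answer is 103.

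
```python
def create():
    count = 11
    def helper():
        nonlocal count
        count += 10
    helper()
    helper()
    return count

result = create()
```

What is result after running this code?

Step 1: count starts at 11.
Step 2: helper() is called 2 times, each adding 10.
Step 3: count = 11 + 10 * 2 = 31

The answer is 31.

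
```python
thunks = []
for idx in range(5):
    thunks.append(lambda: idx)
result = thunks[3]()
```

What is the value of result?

Step 1: The loop creates 5 lambdas, all referencing the same variable idx.
Step 2: After the loop, idx = 4 (final value).
Step 3: thunks[3]() looks up idx at call time and finds 4. This is the late binding gotcha. result = 4

The answer is 4.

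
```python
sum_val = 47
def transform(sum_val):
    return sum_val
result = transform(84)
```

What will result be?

Step 1: Global sum_val = 47.
Step 2: transform(84) takes parameter sum_val = 84, which shadows the global.
Step 3: result = 84

The answer is 84.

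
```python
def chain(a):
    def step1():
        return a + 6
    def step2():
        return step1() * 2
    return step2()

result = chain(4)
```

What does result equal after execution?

Step 1: chain(4) captures a = 4.
Step 2: step2() calls step1() which returns 4 + 6 = 10.
Step 3: step2() returns 10 * 2 = 20

The answer is 20.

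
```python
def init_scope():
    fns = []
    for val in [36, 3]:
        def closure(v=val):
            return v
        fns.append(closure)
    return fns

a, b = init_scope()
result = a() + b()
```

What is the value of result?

Step 1: Default argument v=val captures val at each iteration.
Step 2: a() returns 36 (captured at first iteration), b() returns 3 (captured at second).
Step 3: result = 36 + 3 = 39

The answer is 39.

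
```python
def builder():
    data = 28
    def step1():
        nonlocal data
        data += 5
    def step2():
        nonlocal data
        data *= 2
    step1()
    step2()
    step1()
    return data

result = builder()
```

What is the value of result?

Step 1: data = 28.
Step 2: step1(): data = 28 + 5 = 33.
Step 3: step2(): data = 33 * 2 = 66.
Step 4: step1(): data = 66 + 5 = 71. result = 71

The answer is 71.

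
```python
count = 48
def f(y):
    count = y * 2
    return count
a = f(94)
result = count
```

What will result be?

Step 1: Global count = 48.
Step 2: f(94) creates local count = 94 * 2 = 188.
Step 3: Global count unchanged because no global keyword. result = 48

The answer is 48.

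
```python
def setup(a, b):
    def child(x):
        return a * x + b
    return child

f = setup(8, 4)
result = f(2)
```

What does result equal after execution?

Step 1: setup(8, 4) captures a = 8, b = 4.
Step 2: f(2) computes 8 * 2 + 4 = 20.
Step 3: result = 20

The answer is 20.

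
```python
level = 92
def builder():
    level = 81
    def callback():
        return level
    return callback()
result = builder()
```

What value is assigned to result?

Step 1: level = 92 globally, but builder() defines level = 81 locally.
Step 2: callback() looks up level. Not in local scope, so checks enclosing scope (builder) and finds level = 81.
Step 3: result = 81

The answer is 81.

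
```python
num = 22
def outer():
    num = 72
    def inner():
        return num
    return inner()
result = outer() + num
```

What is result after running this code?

Step 1: Global num = 22. outer() shadows with num = 72.
Step 2: inner() returns enclosing num = 72. outer() = 72.
Step 3: result = 72 + global num (22) = 94

The answer is 94.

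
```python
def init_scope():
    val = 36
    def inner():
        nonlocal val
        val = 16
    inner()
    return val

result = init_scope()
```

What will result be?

Step 1: init_scope() sets val = 36.
Step 2: inner() uses nonlocal to reassign val = 16.
Step 3: result = 16

The answer is 16.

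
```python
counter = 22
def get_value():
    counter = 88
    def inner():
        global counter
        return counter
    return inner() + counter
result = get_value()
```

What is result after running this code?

Step 1: Global counter = 22. get_value() shadows with local counter = 88.
Step 2: inner() uses global keyword, so inner() returns global counter = 22.
Step 3: get_value() returns 22 + 88 = 110

The answer is 110.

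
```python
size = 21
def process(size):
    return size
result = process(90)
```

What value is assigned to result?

Step 1: Global size = 21.
Step 2: process(90) takes parameter size = 90, which shadows the global.
Step 3: result = 90

The answer is 90.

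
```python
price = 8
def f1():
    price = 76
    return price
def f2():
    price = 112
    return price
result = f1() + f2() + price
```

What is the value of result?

Step 1: Each function shadows global price with its own local.
Step 2: f1() returns 76, f2() returns 112.
Step 3: Global price = 8 is unchanged. result = 76 + 112 + 8 = 196

The answer is 196.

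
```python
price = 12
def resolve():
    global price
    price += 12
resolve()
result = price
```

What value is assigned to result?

Step 1: price = 12 globally.
Step 2: resolve() modifies global price: price += 12 = 24.
Step 3: result = 24

The answer is 24.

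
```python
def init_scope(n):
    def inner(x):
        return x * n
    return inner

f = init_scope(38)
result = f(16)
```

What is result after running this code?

Step 1: init_scope(38) creates a closure capturing n = 38.
Step 2: f(16) computes 16 * 38 = 608.
Step 3: result = 608

The answer is 608.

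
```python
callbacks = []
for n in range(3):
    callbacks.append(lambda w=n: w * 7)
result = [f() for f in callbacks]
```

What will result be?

Step 1: Default arg w=n captures n at each iteration.
Step 2: callbacks[k] has w defaulting to k, returns k * 7.
Step 3: result = [0, 7, 14]

The answer is [0, 7, 14].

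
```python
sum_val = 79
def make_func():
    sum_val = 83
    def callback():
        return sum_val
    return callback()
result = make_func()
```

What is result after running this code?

Step 1: sum_val = 79 globally, but make_func() defines sum_val = 83 locally.
Step 2: callback() looks up sum_val. Not in local scope, so checks enclosing scope (make_func) and finds sum_val = 83.
Step 3: result = 83

The answer is 83.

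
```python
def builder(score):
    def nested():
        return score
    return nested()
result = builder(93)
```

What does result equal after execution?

Step 1: builder(93) binds parameter score = 93.
Step 2: nested() looks up score in enclosing scope and finds the parameter score = 93.
Step 3: result = 93

The answer is 93.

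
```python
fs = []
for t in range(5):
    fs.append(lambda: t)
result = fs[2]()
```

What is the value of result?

Step 1: The loop creates 5 lambdas, all referencing the same variable t.
Step 2: After the loop, t = 4 (final value).
Step 3: fs[2]() looks up t at call time and finds 4. This is the late binding gotcha. result = 4

The answer is 4.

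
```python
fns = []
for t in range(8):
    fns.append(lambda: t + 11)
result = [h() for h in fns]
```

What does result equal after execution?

Step 1: All lambdas capture t by reference. After the loop, t = 7.
Step 2: Each call returns 7 + 11 = 18.
Step 3: result = [18, 18, 18, 18, 18, 18, 18, 18]

The answer is [18, 18, 18, 18, 18, 18, 18, 18].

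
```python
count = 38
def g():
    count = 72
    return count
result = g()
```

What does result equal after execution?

Step 1: Global count = 38.
Step 2: g() creates local count = 72, shadowing the global.
Step 3: Returns local count = 72. result = 72

The answer is 72.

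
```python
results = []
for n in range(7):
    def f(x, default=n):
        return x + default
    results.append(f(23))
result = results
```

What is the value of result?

Step 1: Default argument default=n is evaluated at function definition time.
Step 2: Each iteration creates f with default = current n value.
Step 3: f(23) returns 23 + default. results = [23, 24, 25, 26, 27, 28, 29]

The answer is [23, 24, 25, 26, 27, 28, 29].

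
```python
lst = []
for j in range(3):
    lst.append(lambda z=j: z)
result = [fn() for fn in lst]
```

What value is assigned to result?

Step 1: Default arg z=j captures j at each iteration.
Step 2: Each lambda has its own default: 0, 1, ..., 2.
Step 3: result = [0, 1, 2]

The answer is [0, 1, 2].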